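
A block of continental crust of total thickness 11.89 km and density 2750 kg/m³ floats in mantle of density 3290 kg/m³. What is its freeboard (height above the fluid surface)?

1.95 km

Floating equilibrium: submerged depth d = t ρ_obj/ρ_fluid = 11.89 km × 2750/3290 = 9.938 km.
Freeboard = t − d = 11.89 km − 9.938 km = 1.95 km.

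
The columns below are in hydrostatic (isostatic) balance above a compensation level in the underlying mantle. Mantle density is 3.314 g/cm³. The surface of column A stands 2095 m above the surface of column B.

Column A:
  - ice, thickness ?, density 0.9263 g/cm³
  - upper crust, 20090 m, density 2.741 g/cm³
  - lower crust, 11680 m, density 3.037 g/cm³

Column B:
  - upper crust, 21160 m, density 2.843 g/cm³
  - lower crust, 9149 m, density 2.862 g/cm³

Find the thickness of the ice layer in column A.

Take the compensation level at the base of the deeper column (depth z_c below the surface of column A) and equate Σ ρ_i t_i down to z_c; mantle fills any gap and the z_c terms cancel.
Column A: x×0.9263 + 20090×2.741 + 11680×3.037 + (z_c − 31770 − x)×3.314
Column B: 2095×0 + 21160×2.843 + 9149×2.862 + (z_c − 2095 − 30309)×3.314
The z_c×3.314 term appears on both sides and cancels. Collect the known terms of each column as K = Σ(ρt)_known − 3.314 × (depth of known layers): K_A = 90538.85 − 3.314×31770 = −14746.93; K_B = 86342.318 − 3.314×(2095 + 30309) = −21044.538.
Balance: K_A − x×(3.314 − 0.9263) = K_B, so x = (K_A − K_B)/(3.314 − 0.9263) = 6297.61/2.3877 = 2640 m.

2640 m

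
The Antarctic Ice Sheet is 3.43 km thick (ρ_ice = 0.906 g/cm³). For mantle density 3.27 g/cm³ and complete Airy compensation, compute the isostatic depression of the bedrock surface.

Equating mass per unit area of the two columns: the ice load ρ_ice t is balanced by mantle displaced below, ρ_m s.
s = t ρ_ice / ρ_m = 3.43 km × 0.906/3.27 = 0.95 km.

0.95 km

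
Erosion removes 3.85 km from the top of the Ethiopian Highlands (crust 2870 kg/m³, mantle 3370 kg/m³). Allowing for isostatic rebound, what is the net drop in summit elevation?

0.571 km

Rebound u = e ρ_c/ρ_m = 3.85 km × 2870/3370 = 3.279 km.
Net surface drop = e − u = 3.85 km − 3.279 km = e (ρ_m − ρ_c)/ρ_m = 0.571 km.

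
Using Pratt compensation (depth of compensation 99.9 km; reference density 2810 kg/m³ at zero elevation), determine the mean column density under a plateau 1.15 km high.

Pratt balance: ρ_ref D = ρ (D + h).
ρ = ρ_ref D/(D + h) = 2810 × 99.9 km/(99.9 km + 1.15 km) = 2780 kg/m³.

2780 kg/m³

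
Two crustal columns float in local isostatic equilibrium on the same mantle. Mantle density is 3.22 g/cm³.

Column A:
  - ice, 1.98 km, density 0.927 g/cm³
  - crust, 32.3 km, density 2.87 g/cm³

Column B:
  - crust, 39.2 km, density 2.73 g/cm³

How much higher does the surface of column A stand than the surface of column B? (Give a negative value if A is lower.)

−1.04 km

For any compensation level in the mantle, the mantle terms cancel and isostasy reduces to e = (Σt_A − Σt_B) − (Σ(ρt)_A − Σ(ρt)_B) / ρ_m.
Σt_A = 34.28 km; Σt_B = 39.2 km; Σ(ρt)_A = 94.53646; Σ(ρt)_B = 107.016 (in km·g/cm³).
e = (34.28 − 39.2) − (94.53646 − 107.016) / 3.22 = −1.04 km.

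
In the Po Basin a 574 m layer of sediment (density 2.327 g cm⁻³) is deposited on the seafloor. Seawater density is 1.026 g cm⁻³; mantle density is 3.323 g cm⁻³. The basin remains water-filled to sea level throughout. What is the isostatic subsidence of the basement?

325 m

Submarine loading: the sediment displaces seawater, and the subsidence is in turn flooded, so s (ρ_m − ρ_w) = t (ρ_sed − ρ_w).
s = 574 m × (2.327 − 1.026) / (3.323 − 1.026) = 325 m.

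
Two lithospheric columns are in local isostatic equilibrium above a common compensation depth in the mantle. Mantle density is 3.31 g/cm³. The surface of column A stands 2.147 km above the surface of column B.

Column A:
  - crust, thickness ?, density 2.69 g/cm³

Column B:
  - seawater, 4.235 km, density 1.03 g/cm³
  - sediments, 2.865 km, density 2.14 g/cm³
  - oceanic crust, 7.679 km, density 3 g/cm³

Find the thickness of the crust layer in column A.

36.3 km

Take the compensation level at the base of the deeper column (depth z_c below the surface of column A) and equate Σ ρ_i t_i down to z_c; mantle fills any gap and the z_c terms cancel.
Column A: x×2.69 + (z_c − 0 − x)×3.31
Column B: 2.147×0 + 4.235×1.03 + 2.865×2.14 + 7.679×3 + (z_c − 2.147 − 14.779)×3.31
The z_c×3.31 term appears on both sides and cancels. Collect the known terms of each column as K = Σ(ρt)_known − 3.31 × (depth of known layers): K_A = 0 − 3.31×0 = 0; K_B = 33.53015 − 3.31×(2.147 + 14.779) = −22.49491.
Balance: K_A − x×(3.31 − 2.69) = K_B, so x = (K_A − K_B)/(3.31 − 2.69) = 22.4949/0.62 = 36.3 km.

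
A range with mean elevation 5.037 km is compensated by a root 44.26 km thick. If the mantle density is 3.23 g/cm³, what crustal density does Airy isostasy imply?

2.9 g/cm³

ρ_c h = (ρ_m − ρ_c) r → ρ_c (h + r) = ρ_m r → ρ_c = ρ_m r / (h + r).
ρ_c = 3.23 × 44.26 km / (5.037 km + 44.26 km) = 2.9 g/cm³.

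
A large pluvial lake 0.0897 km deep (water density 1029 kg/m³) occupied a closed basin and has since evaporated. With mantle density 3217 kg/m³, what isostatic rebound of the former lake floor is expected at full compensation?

u = d ρ_w/ρ_m = 0.0897 km × 1029/3217 = 0.0287 km.

0.0287 km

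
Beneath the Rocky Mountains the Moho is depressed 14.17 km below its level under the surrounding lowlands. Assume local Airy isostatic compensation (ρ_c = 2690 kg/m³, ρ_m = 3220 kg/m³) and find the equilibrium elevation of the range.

For local isostatic compensation: ρ_c h = (ρ_m − ρ_c) r.
h = r (ρ_m − ρ_c) / ρ_c = 14.17 km × (3220 − 2690) / 2690 = 2.79 km.

2.79 km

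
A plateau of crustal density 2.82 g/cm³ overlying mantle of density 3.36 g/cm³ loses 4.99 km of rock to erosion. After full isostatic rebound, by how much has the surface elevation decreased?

0.802 km

Rebound u = e ρ_c/ρ_m = 4.99 km × 2.82/3.36 = 4.188 km.
Net surface drop = e − u = 4.99 km − 4.188 km = e (ρ_m − ρ_c)/ρ_m = 0.802 km.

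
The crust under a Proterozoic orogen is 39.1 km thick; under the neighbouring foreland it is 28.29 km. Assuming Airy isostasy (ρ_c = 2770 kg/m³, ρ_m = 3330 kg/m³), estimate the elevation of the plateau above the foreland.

1.82 km

Excess crust Δ = 39.1 km − 28.29 km = 10.81 km, split between elevation h and root r with h + r = Δ.
Airy balance ρ_c h = (ρ_m − ρ_c) r gives r = h ρ_c/(ρ_m − ρ_c), so h (1 + ρ_c/(ρ_m − ρ_c)) = Δ, i.e. h = Δ (ρ_m − ρ_c)/ρ_m.
h = 10.81 km × 560/3330 = 1.82 km.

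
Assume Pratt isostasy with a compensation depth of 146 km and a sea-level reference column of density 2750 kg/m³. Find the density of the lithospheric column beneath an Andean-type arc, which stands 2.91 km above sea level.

Pratt balance: ρ_ref D = ρ (D + h).
ρ = ρ_ref D/(D + h) = 2750 × 146 km/(146 km + 2.91 km) = 2700 kg/m³.

2700 kg/m³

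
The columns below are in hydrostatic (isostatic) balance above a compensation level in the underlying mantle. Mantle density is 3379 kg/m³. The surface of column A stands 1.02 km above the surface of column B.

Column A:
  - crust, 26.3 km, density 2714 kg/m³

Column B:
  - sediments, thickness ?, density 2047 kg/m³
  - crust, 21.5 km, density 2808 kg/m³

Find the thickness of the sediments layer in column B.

Take the compensation level at the base of the deeper column (depth z_c below the surface of column A) and equate Σ ρ_i t_i down to z_c; mantle fills any gap and the z_c terms cancel.
Column A: 26.3×2714 + (z_c − 26.3)×3379
Column B: 1.02×0 + x×2047 + 21.5×2808 + (z_c − 1.02 − 21.5 − x)×3379
The z_c×3379 term appears on both sides and cancels. Collect the known terms of each column as K = Σ(ρt)_known − 3379 × (depth of known layers): K_A = 71378.2 − 3379×26.3 = −17489.5; K_B = 60372 − 3379×(1.02 + 21.5) = −15723.08.
Balance: K_A = K_B − x×(3379 − 2047), so x = (K_B − K_A)/(3379 − 2047) = 1766.42/1332 = 1.33 km.

1.33 km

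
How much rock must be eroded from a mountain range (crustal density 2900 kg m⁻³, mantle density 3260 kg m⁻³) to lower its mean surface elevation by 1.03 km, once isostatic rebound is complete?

Net drop Δ = e − u = e − e ρ_c/ρ_m = e (ρ_m − ρ_c)/ρ_m.
e = Δ ρ_m/(ρ_m − ρ_c) = 1.03 km × 3260/360 = 9.33 km.

9.33 km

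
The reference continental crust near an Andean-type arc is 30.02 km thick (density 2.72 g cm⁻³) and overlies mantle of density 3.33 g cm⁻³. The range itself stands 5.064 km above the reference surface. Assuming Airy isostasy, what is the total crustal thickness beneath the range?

Root depth r = h ρ_c / (ρ_m − ρ_c) = 5.064 km × 2.72 / 0.61 = 22.58 km.
Total thickness = T + h + r = 30.02 km + 5.064 km + 22.58 km = 57.7 km.

57.7 km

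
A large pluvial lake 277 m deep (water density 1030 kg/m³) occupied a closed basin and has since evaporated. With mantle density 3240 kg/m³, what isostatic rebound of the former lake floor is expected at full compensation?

88.1 m

u = d ρ_w/ρ_m = 277 m × 1030/3240 = 88.1 m.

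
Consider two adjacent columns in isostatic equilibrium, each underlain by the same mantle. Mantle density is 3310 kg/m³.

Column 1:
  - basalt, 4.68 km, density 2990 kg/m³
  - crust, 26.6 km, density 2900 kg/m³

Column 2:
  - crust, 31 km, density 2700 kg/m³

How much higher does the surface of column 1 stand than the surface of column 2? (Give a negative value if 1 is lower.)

−1.97 km

For any compensation level in the mantle, the mantle terms cancel and isostasy reduces to e = (Σt_1 − Σt_2) − (Σ(ρt)_1 − Σ(ρt)_2) / ρ_m.
Σt_1 = 31.28 km; Σt_2 = 31 km; Σ(ρt)_1 = 91133.2; Σ(ρt)_2 = 83700 (in km·kg/m³).
e = (31.28 − 31) − (91133.2 − 83700) / 3310 = −1.97 km.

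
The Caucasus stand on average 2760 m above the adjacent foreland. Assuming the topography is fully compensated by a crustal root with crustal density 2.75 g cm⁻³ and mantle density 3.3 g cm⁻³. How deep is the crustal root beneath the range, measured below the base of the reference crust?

By Archimedes' principle applied to the lithosphere: the weight of the topography is balanced by the buoyancy of the root, ρ_c h = (ρ_m − ρ_c) r.
r = h · ρ_c / (ρ_m − ρ_c) = 2760 m × 2.75 / (3.3 − 2.75) = 13800 m.

13800 m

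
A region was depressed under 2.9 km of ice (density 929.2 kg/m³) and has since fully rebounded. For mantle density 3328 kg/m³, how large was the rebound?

Removing the load lets mantle flow back in; uplift u satisfies ρ_ice t = ρ_m u.
u = t ρ_ice/ρ_m = 2.9 km × 929.2/3328 = 0.81 km.

0.81 km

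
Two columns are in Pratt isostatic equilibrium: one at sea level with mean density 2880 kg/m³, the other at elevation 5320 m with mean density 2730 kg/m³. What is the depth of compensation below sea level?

ρ_ref D = ρ (D + h) → D (ρ_ref − ρ) = ρ h.
D = ρ h/(ρ_ref − ρ) = 2730 × 5320 m/(2880 − 2730) = 96800 m.

96800 m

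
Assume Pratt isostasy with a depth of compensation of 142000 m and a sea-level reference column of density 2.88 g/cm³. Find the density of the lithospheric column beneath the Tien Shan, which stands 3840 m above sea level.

Pratt balance: ρ_ref D = ρ (D + h).
ρ = ρ_ref D/(D + h) = 2.88 × 142000 m/(142000 m + 3840 m) = 2.8 g/cm³.

2.8 g/cm³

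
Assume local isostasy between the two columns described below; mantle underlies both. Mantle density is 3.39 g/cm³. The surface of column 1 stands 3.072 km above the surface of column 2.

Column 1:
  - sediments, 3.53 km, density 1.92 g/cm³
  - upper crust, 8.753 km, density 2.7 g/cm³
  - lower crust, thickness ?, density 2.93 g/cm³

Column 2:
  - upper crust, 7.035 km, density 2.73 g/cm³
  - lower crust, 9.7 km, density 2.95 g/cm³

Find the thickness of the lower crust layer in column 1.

17.6 km

Take the compensation level at the base of the deeper column (depth z_c below the surface of column 1) and equate Σ ρ_i t_i down to z_c; mantle fills any gap and the z_c terms cancel.
Column 1: 3.53×1.92 + 8.753×2.7 + x×2.93 + (z_c − 12.283 − x)×3.39
Column 2: 3.072×0 + 7.035×2.73 + 9.7×2.95 + (z_c − 3.072 − 16.735)×3.39
The z_c×3.39 term appears on both sides and cancels. Collect the known terms of each column as K = Σ(ρt)_known − 3.39 × (depth of known layers): K_1 = 30.4107 − 3.39×12.283 = −11.22867; K_2 = 47.82055 − 3.39×(3.072 + 16.735) = −19.32518.
Balance: K_1 − x×(3.39 − 2.93) = K_2, so x = (K_1 − K_2)/(3.39 − 2.93) = 8.09651/0.46 = 17.6 km.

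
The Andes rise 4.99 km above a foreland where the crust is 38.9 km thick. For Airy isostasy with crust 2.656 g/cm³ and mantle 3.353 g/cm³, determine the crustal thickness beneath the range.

Root depth r = h ρ_c / (ρ_m − ρ_c) = 4.99 km × 2.656 / 0.697 = 19.01 km.
Total thickness = T + h + r = 38.9 km + 4.99 km + 19.01 km = 62.9 km.

62.9 km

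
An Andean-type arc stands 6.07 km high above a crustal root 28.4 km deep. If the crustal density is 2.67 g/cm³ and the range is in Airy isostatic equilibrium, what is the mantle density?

3.24 g/cm³

Airy balance: ρ_c h = (ρ_m − ρ_c) r → ρ_m = ρ_c (1 + h/r).
ρ_m = 2.67 × (1 + 6.07 km/28.4 km) = 3.24 g/cm³.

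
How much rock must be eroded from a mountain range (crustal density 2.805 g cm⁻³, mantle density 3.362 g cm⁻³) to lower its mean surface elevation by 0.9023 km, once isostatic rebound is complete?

Net drop Δ = e − u = e − e ρ_c/ρ_m = e (ρ_m − ρ_c)/ρ_m.
e = Δ ρ_m/(ρ_m − ρ_c) = 0.9023 km × 3.362/0.557 = 5.45 km.

5.45 km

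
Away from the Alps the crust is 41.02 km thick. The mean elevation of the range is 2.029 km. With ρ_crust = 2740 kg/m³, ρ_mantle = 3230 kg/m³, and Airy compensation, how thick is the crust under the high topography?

Root depth r = h ρ_c / (ρ_m − ρ_c) = 2.029 km × 2740 / 490 = 11.35 km.
Total thickness = T + h + r = 41.02 km + 2.029 km + 11.35 km = 54.4 km.

54.4 km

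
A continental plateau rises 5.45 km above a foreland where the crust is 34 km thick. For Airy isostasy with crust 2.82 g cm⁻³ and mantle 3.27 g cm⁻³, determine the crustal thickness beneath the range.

Root depth r = h ρ_c / (ρ_m − ρ_c) = 5.45 km × 2.82 / 0.45 = 34.15 km.
Total thickness = T + h + r = 34 km + 5.45 km + 34.15 km = 73.6 km.

73.6 km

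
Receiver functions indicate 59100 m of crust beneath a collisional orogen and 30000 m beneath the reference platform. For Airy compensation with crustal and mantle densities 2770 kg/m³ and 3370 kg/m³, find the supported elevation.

5180 m

Excess crust Δ = 59100 m − 30000 m = 29100 m, split between elevation h and root r with h + r = Δ.
Airy balance ρ_c h = (ρ_m − ρ_c) r gives r = h ρ_c/(ρ_m − ρ_c), so h (1 + ρ_c/(ρ_m − ρ_c)) = Δ, i.e. h = Δ (ρ_m − ρ_c)/ρ_m.
h = 29100 m × 600/3370 = 5180 m.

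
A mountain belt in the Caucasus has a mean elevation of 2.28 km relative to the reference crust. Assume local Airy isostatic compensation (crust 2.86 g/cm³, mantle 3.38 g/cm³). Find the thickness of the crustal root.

Equating mass per unit area of the two columns: the weight of the topography is balanced by the buoyancy of the root, ρ_c h = (ρ_m − ρ_c) r.
r = h · ρ_c / (ρ_m − ρ_c) = 2.28 km × 2.86 / (3.38 − 2.86) = 12.5 km.

12.5 km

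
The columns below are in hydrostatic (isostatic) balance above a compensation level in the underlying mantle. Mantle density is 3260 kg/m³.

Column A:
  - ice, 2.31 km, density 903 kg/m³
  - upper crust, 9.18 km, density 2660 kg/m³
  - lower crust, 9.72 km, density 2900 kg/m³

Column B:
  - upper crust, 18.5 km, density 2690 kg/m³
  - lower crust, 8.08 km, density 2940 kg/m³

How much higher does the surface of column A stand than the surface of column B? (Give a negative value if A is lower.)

For any compensation level in the mantle, the mantle terms cancel and isostasy reduces to e = (Σt_A − Σt_B) − (Σ(ρt)_A − Σ(ρt)_B) / ρ_m.
Σt_A = 21.21 km; Σt_B = 26.58 km; Σ(ρt)_A = 54692.73; Σ(ρt)_B = 73520.2 (in km·kg/m³).
e = (21.21 − 26.58) − (54692.73 − 73520.2) / 3260 = 0.405 km.

0.405 km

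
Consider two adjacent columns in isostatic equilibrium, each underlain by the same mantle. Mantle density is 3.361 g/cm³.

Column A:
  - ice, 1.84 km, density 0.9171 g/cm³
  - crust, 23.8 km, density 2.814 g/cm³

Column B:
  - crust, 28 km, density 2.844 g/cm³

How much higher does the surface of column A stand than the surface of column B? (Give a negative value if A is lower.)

For any compensation level in the mantle, the mantle terms cancel and isostasy reduces to e = (Σt_A − Σt_B) − (Σ(ρt)_A − Σ(ρt)_B) / ρ_m.
Σt_A = 25.64 km; Σt_B = 28 km; Σ(ρt)_A = 68.660664; Σ(ρt)_B = 79.632 (in km·g/cm³).
e = (25.64 − 28) − (68.660664 − 79.632) / 3.361 = 0.904 km.

0.904 km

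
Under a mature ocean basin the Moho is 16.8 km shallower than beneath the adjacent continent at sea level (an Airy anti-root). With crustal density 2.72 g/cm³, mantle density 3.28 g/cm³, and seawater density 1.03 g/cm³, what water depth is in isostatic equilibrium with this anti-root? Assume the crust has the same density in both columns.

Replacing a thickness d of crust by seawater at the top must be balanced by replacing crust with mantle at the base: d (ρ_c − ρ_w) = a (ρ_m − ρ_c).
d = a (ρ_m − ρ_c)/(ρ_c − ρ_w) = 16.8 km × 0.56/1.69 = 5.57 km.

5.57 km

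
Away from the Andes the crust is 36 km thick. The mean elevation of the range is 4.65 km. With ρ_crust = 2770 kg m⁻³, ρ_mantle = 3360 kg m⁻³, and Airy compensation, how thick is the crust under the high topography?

Root depth r = h ρ_c / (ρ_m − ρ_c) = 4.65 km × 2770 / 590 = 21.83 km.
Total thickness = T + h + r = 36 km + 4.65 km + 21.83 km = 62.5 km.

62.5 km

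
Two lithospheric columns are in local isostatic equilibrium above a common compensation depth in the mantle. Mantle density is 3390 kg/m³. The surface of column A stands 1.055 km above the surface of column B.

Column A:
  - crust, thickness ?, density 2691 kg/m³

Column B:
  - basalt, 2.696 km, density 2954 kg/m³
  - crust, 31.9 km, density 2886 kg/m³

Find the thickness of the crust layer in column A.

Take the compensation level at the base of the deeper column (depth z_c below the surface of column A) and equate Σ ρ_i t_i down to z_c; mantle fills any gap and the z_c terms cancel.
Column A: x×2691 + (z_c − 0 − x)×3390
Column B: 1.055×0 + 2.696×2954 + 31.9×2886 + (z_c − 1.055 − 34.596)×3390
The z_c×3390 term appears on both sides and cancels. Collect the known terms of each column as K = Σ(ρt)_known − 3390 × (depth of known layers): K_A = 0 − 3390×0 = 0; K_B = 100027.384 − 3390×(1.055 + 34.596) = −20829.506.
Balance: K_A − x×(3390 − 2691) = K_B, so x = (K_A − K_B)/(3390 − 2691) = 20829.5/699 = 29.8 km.

29.8 km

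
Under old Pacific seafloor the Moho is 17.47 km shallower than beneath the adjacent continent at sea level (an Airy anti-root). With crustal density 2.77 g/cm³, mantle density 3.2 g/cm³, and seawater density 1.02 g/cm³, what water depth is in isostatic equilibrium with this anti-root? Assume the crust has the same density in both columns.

4.29 km

Replacing a thickness d of crust by seawater at the top must be balanced by replacing crust with mantle at the base: d (ρ_c − ρ_w) = a (ρ_m − ρ_c).
d = a (ρ_m − ρ_c)/(ρ_c − ρ_w) = 17.47 km × 0.43/1.75 = 4.29 km.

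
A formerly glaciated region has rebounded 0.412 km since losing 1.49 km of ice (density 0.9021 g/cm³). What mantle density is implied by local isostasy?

ρ_m = ρ_ice t / u = 0.9021 × 1.49 km/0.412 km = 3.26 g/cm³.

3.26 g/cm³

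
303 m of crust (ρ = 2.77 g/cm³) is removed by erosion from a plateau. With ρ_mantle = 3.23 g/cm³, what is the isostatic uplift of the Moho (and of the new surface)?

260 m

Unloading: uplift u = e ρ_c/ρ_m = 303 m × 2.77/3.23 = 260 m.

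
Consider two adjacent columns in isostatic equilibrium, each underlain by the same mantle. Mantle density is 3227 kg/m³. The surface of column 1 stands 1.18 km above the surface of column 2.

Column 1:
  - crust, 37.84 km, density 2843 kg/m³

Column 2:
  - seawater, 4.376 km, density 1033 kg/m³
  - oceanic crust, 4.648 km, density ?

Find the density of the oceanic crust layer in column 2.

Take the compensation level at the base of the deeper column (depth z_c below the surface of column 1) and equate Σ ρ_i t_i down to z_c; mantle fills any gap and the z_c terms cancel.
Column 1: 37.84×2843 + (z_c − 37.84)×3227
Column 2: 1.18×0 + 4.376×1033 + 4.648×ρ + (z_c − 1.18 − 9.024)×3227
The z_c×3227 term appears on both sides and cancels. Collect the known terms of each column as K = Σ(ρt)_known − 3227 × (depth of known layers): K_1 = 107579.12 − 3227×37.84 = −14530.56; K_2 = 4520.408 − 3227×(1.18 + 9.024) = −28407.9.
Balance: K_1 = K_2 + 4.648×ρ, so ρ = (K_1 − K_2)/4.648 = 13877.3/4.648 = 2990 kg/m³.

2990 kg/m³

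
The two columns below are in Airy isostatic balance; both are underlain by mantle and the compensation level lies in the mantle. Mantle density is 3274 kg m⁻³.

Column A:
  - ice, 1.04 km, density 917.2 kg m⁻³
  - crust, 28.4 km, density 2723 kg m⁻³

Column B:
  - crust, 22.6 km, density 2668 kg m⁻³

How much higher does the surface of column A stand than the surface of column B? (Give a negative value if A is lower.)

1.35 km

For any compensation level in the mantle, the mantle terms cancel and isostasy reduces to e = (Σt_A − Σt_B) − (Σ(ρt)_A − Σ(ρt)_B) / ρ_m.
Σt_A = 29.44 km; Σt_B = 22.6 km; Σ(ρt)_A = 78287.088; Σ(ρt)_B = 60296.8 (in km·kg m⁻³).
e = (29.44 − 22.6) − (78287.088 − 60296.8) / 3274 = 1.35 km.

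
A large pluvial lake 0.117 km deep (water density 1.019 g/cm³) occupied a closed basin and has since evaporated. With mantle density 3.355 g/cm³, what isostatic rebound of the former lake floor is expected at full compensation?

0.0355 km

u = d ρ_w/ρ_m = 0.117 km × 1.019/3.355 = 0.0355 km.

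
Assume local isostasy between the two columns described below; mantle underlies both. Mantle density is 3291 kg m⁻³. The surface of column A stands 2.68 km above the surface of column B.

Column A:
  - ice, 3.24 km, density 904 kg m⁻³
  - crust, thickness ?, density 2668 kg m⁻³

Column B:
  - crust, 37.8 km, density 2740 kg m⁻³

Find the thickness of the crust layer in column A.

35.2 km

Take the compensation level at the base of the deeper column (depth z_c below the surface of column A) and equate Σ ρ_i t_i down to z_c; mantle fills any gap and the z_c terms cancel.
Column A: 3.24×904 + x×2668 + (z_c − 3.24 − x)×3291
Column B: 2.68×0 + 37.8×2740 + (z_c − 2.68 − 37.8)×3291
The z_c×3291 term appears on both sides and cancels. Collect the known terms of each column as K = Σ(ρt)_known − 3291 × (depth of known layers): K_A = 2928.96 − 3291×3.24 = −7733.88; K_B = 103572 − 3291×(2.68 + 37.8) = −29647.68.
Balance: K_A − x×(3291 − 2668) = K_B, so x = (K_A − K_B)/(3291 − 2668) = 21913.8/623 = 35.2 km.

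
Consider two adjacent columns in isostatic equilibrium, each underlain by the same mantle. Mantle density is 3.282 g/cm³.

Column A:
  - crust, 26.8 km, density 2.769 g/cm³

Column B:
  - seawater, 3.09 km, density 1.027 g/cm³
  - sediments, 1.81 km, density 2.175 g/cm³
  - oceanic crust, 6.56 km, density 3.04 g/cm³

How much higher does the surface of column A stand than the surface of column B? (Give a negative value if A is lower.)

0.972 km

For any compensation level in the mantle, the mantle terms cancel and isostasy reduces to e = (Σt_A − Σt_B) − (Σ(ρt)_A − Σ(ρt)_B) / ρ_m.
Σt_A = 26.8 km; Σt_B = 11.46 km; Σ(ρt)_A = 74.2092; Σ(ρt)_B = 27.05258 (in km·g/cm³).
e = (26.8 − 11.46) − (74.2092 − 27.05258) / 3.282 = 0.972 km.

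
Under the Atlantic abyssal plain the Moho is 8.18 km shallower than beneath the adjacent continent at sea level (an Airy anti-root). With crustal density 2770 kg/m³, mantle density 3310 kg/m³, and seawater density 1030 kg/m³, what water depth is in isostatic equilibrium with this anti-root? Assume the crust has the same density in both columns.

Replacing a thickness d of crust by seawater at the top must be balanced by replacing crust with mantle at the base: d (ρ_c − ρ_w) = a (ρ_m − ρ_c).
d = a (ρ_m − ρ_c)/(ρ_c − ρ_w) = 8.18 km × 540/1740 = 2.54 km.

2.54 km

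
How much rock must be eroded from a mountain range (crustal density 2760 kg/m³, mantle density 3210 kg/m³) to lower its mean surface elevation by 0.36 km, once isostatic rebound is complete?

Net drop Δ = e − u = e − e ρ_c/ρ_m = e (ρ_m − ρ_c)/ρ_m.
e = Δ ρ_m/(ρ_m − ρ_c) = 0.36 km × 3210/450 = 2.57 km.

2.57 km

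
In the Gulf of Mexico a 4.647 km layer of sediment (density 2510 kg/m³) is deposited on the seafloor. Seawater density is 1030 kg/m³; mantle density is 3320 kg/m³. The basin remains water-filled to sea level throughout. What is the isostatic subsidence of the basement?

Submarine loading: the sediment displaces seawater, and the subsidence is in turn flooded, so s (ρ_m − ρ_w) = t (ρ_sed − ρ_w).
s = 4.647 km × (2510 − 1030) / (3320 − 1030) = 3 km.

3 km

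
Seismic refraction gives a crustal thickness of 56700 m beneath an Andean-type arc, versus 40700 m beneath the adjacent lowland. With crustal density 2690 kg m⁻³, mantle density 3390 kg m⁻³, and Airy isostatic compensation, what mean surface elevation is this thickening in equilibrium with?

3300 m

Excess crust Δ = 56700 m − 40700 m = 16000 m, split between elevation h and root r with h + r = Δ.
Airy balance ρ_c h = (ρ_m − ρ_c) r gives r = h ρ_c/(ρ_m − ρ_c), so h (1 + ρ_c/(ρ_m − ρ_c)) = Δ, i.e. h = Δ (ρ_m − ρ_c)/ρ_m.
h = 16000 m × 700/3390 = 3300 m.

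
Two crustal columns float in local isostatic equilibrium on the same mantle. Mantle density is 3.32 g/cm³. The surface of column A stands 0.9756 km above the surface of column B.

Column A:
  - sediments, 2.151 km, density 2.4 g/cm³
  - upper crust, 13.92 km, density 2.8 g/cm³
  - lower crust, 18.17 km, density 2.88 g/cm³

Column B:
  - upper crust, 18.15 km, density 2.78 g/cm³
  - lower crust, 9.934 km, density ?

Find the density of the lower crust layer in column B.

2.9 g/cm³

Take the compensation level at the base of the deeper column (depth z_c below the surface of column A) and equate Σ ρ_i t_i down to z_c; mantle fills any gap and the z_c terms cancel.
Column A: 2.151×2.4 + 13.92×2.8 + 18.17×2.88 + (z_c − 34.241)×3.32
Column B: 0.9756×0 + 18.15×2.78 + 9.934×ρ + (z_c − 0.9756 − 28.084)×3.32
The z_c×3.32 term appears on both sides and cancels. Collect the known terms of each column as K = Σ(ρt)_known − 3.32 × (depth of known layers): K_A = 96.468 − 3.32×34.241 = −17.21212; K_B = 50.457 − 3.32×(0.9756 + 28.084) = −46.020872.
Balance: K_A = K_B + 9.934×ρ, so ρ = (K_A − K_B)/9.934 = 28.8088/9.934 = 2.9 g/cm³.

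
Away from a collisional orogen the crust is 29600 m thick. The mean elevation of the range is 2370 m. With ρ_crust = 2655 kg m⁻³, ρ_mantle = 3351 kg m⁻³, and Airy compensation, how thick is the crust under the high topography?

Root depth r = h ρ_c / (ρ_m − ρ_c) = 2370 m × 2655 / 696 = 9041 m.
Total thickness = T + h + r = 29600 m + 2370 m + 9041 m = 41000 m.

41000 m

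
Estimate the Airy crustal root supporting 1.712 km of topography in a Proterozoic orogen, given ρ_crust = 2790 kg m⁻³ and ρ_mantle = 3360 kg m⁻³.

By Archimedes' principle applied to the lithosphere: the weight of the topography is balanced by the buoyancy of the root, ρ_c h = (ρ_m − ρ_c) r.
r = h · ρ_c / (ρ_m − ρ_c) = 1.712 km × 2790 / (3360 − 2790) = 8.38 km.

8.38 km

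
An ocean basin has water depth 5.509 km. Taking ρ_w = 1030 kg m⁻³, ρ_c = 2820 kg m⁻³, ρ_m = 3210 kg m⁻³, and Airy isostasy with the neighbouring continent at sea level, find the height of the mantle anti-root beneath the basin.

25.3 km

By Archimedes' principle applied to the lithosphere: replacing crust with seawater at the top is compensated by replacing crust with mantle at the base: d (ρ_c − ρ_w) = a (ρ_m − ρ_c).
a = d (ρ_c − ρ_w)/(ρ_m − ρ_c) = 5.509 km × 1790/390 = 25.3 km.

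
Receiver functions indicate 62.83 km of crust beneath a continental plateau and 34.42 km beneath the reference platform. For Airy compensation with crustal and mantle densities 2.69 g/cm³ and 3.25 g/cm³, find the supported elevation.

Excess crust Δ = 62.83 km − 34.42 km = 28.41 km, split between elevation h and root r with h + r = Δ.
Airy balance ρ_c h = (ρ_m − ρ_c) r gives r = h ρ_c/(ρ_m − ρ_c), so h (1 + ρ_c/(ρ_m − ρ_c)) = Δ, i.e. h = Δ (ρ_m − ρ_c)/ρ_m.
h = 28.41 km × 0.56/3.25 = 4.9 km.

4.9 km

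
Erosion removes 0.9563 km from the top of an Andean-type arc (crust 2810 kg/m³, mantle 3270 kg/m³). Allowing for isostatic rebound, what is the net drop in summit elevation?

0.135 km

Rebound u = e ρ_c/ρ_m = 0.9563 km × 2810/3270 = 0.8218 km.
Net surface drop = e − u = 0.9563 km − 0.8218 km = e (ρ_m − ρ_c)/ρ_m = 0.135 km.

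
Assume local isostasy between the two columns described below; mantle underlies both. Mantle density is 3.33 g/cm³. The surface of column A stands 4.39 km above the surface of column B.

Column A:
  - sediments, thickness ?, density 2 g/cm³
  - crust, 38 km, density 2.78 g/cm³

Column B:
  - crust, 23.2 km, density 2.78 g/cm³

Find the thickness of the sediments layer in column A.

Take the compensation level at the base of the deeper column (depth z_c below the surface of column A) and equate Σ ρ_i t_i down to z_c; mantle fills any gap and the z_c terms cancel.
Column A: x×2 + 38×2.78 + (z_c − 38 − x)×3.33
Column B: 4.39×0 + 23.2×2.78 + (z_c − 4.39 − 23.2)×3.33
The z_c×3.33 term appears on both sides and cancels. Collect the known terms of each column as K = Σ(ρt)_known − 3.33 × (depth of known layers): K_A = 105.64 − 3.33×38 = −20.9; K_B = 64.496 − 3.33×(4.39 + 23.2) = −27.3787.
Balance: K_A − x×(3.33 − 2) = K_B, so x = (K_A − K_B)/(3.33 − 2) = 6.4787/1.33 = 4.87 km.

4.87 km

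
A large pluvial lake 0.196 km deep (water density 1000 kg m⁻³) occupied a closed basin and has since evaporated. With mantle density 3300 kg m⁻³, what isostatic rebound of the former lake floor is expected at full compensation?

u = d ρ_w/ρ_m = 0.196 km × 1000/3300 = 0.0594 km.

0.0594 km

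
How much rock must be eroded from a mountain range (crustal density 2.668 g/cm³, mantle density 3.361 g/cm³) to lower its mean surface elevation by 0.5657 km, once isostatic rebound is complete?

2.74 km

Net drop Δ = e − u = e − e ρ_c/ρ_m = e (ρ_m − ρ_c)/ρ_m.
e = Δ ρ_m/(ρ_m − ρ_c) = 0.5657 km × 3.361/0.693 = 2.74 km.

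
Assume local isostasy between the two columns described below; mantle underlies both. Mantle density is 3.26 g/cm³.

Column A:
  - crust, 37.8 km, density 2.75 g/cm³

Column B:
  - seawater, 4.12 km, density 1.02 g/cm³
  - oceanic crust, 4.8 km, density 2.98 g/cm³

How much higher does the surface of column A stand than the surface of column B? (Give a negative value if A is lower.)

For any compensation level in the mantle, the mantle terms cancel and isostasy reduces to e = (Σt_A − Σt_B) − (Σ(ρt)_A − Σ(ρt)_B) / ρ_m.
Σt_A = 37.8 km; Σt_B = 8.92 km; Σ(ρt)_A = 103.95; Σ(ρt)_B = 18.5064 (in km·g/cm³).
e = (37.8 − 8.92) − (103.95 − 18.5064) / 3.26 = 2.67 km.

2.67 km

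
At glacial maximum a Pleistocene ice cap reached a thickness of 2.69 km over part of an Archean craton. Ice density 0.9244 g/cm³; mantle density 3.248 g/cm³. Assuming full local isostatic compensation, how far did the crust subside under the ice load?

Equating mass per unit area of the two columns: the ice load ρ_ice t is balanced by mantle displaced below, ρ_m s.
s = t ρ_ice / ρ_m = 2.69 km × 0.9244/3.248 = 0.766 km.

0.766 km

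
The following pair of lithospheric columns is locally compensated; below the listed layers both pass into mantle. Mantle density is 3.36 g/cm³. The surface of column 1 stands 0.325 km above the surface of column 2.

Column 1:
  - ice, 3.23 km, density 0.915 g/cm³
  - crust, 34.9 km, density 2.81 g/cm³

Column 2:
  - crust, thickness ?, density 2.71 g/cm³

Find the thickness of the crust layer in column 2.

40 km

Take the compensation level at the base of the deeper column (depth z_c below the surface of column 1) and equate Σ ρ_i t_i down to z_c; mantle fills any gap and the z_c terms cancel.
Column 1: 3.23×0.915 + 34.9×2.81 + (z_c − 38.13)×3.36
Column 2: 0.325×0 + x×2.71 + (z_c − 0.325 − 0 − x)×3.36
The z_c×3.36 term appears on both sides and cancels. Collect the known terms of each column as K = Σ(ρt)_known − 3.36 × (depth of known layers): K_1 = 101.02445 − 3.36×38.13 = −27.09235; K_2 = 0 − 3.36×(0.325 + 0) = −1.092.
Balance: K_1 = K_2 − x×(3.36 − 2.71), so x = (K_2 − K_1)/(3.36 − 2.71) = 26.0003/0.65 = 40 km.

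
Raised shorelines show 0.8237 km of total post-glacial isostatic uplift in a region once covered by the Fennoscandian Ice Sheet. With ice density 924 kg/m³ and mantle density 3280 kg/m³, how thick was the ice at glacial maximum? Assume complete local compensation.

2.92 km

u = t ρ_ice/ρ_m → t = u ρ_m/ρ_ice = 0.8237 km × 3280/924 = 2.92 km.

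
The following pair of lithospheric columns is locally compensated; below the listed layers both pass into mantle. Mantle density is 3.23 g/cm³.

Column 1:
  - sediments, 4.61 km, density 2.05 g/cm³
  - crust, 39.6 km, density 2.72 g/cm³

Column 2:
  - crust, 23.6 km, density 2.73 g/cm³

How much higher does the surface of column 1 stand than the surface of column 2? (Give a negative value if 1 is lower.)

4.28 km

For any compensation level in the mantle, the mantle terms cancel and isostasy reduces to e = (Σt_1 − Σt_2) − (Σ(ρt)_1 − Σ(ρt)_2) / ρ_m.
Σt_1 = 44.21 km; Σt_2 = 23.6 km; Σ(ρt)_1 = 117.1625; Σ(ρt)_2 = 64.428 (in km·g/cm³).
e = (44.21 − 23.6) − (117.1625 − 64.428) / 3.23 = 4.28 km.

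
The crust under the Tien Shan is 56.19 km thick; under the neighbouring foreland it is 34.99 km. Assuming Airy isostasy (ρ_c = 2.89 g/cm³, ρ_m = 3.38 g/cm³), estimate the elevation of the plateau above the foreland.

3.07 km

Excess crust Δ = 56.19 km − 34.99 km = 21.2 km, split between elevation h and root r with h + r = Δ.
Airy balance ρ_c h = (ρ_m − ρ_c) r gives r = h ρ_c/(ρ_m − ρ_c), so h (1 + ρ_c/(ρ_m − ρ_c)) = Δ, i.e. h = Δ (ρ_m − ρ_c)/ρ_m.
h = 21.2 km × 0.49/3.38 = 3.07 km.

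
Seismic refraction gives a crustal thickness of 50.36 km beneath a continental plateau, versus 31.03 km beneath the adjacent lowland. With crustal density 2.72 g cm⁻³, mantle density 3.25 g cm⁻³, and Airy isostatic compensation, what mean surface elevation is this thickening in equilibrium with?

3.15 km

Excess crust Δ = 50.36 km − 31.03 km = 19.33 km, split between elevation h and root r with h + r = Δ.
Airy balance ρ_c h = (ρ_m − ρ_c) r gives r = h ρ_c/(ρ_m − ρ_c), so h (1 + ρ_c/(ρ_m − ρ_c)) = Δ, i.e. h = Δ (ρ_m − ρ_c)/ρ_m.
h = 19.33 km × 0.53/3.25 = 3.15 km.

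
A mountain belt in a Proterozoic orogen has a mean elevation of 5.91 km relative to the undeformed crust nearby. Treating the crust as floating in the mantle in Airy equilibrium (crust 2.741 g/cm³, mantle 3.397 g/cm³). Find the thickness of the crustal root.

24.7 km

Isostatic balance requires: the weight of the topography is balanced by the buoyancy of the root, ρ_c h = (ρ_m − ρ_c) r.
r = h · ρ_c / (ρ_m − ρ_c) = 5.91 km × 2.741 / (3.397 − 2.741) = 24.7 km.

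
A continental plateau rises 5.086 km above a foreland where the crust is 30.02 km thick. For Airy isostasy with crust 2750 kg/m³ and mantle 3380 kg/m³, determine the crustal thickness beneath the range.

Root depth r = h ρ_c / (ρ_m − ρ_c) = 5.086 km × 2750 / 630 = 22.2 km.
Total thickness = T + h + r = 30.02 km + 5.086 km + 22.2 km = 57.3 km.

57.3 km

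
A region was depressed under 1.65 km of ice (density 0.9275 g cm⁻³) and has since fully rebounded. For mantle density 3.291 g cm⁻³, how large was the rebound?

Removing the load lets mantle flow back in; uplift u satisfies ρ_ice t = ρ_m u.
u = t ρ_ice/ρ_m = 1.65 km × 0.9275/3.291 = 0.465 km.

0.465 km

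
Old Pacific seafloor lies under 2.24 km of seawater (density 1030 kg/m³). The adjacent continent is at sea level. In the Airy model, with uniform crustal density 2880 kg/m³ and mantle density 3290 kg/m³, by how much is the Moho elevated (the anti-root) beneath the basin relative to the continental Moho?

Equating mass per unit area of the two columns: replacing crust with seawater at the top is compensated by replacing crust with mantle at the base: d (ρ_c − ρ_w) = a (ρ_m − ρ_c).
a = d (ρ_c − ρ_w)/(ρ_m − ρ_c) = 2.24 km × 1850/410 = 10.1 km.

10.1 km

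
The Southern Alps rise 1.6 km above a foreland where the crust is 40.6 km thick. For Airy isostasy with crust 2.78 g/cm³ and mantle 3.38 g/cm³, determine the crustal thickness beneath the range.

Root depth r = h ρ_c / (ρ_m − ρ_c) = 1.6 km × 2.78 / 0.6 = 7.413 km.
Total thickness = T + h + r = 40.6 km + 1.6 km + 7.413 km = 49.6 km.

49.6 km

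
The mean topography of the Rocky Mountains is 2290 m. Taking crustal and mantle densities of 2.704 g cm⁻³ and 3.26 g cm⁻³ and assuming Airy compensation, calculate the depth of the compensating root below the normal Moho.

For local isostatic compensation: the weight of the topography is balanced by the buoyancy of the root, ρ_c h = (ρ_m − ρ_c) r.
r = h · ρ_c / (ρ_m − ρ_c) = 2290 m × 2.704 / (3.26 − 2.704) = 11100 m.

11100 m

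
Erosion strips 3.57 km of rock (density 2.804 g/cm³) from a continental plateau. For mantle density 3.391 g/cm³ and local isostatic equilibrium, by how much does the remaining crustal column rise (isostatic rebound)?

2.95 km

Unloading: uplift u = e ρ_c/ρ_m = 3.57 km × 2.804/3.391 = 2.95 km.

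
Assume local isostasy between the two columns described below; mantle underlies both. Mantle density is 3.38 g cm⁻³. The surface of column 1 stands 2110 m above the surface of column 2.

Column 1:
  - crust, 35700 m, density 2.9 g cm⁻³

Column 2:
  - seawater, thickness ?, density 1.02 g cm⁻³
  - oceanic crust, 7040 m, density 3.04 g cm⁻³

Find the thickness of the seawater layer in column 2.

3220 m

Take the compensation level at the base of the deeper column (depth z_c below the surface of column 1) and equate Σ ρ_i t_i down to z_c; mantle fills any gap and the z_c terms cancel.
Column 1: 35700×2.9 + (z_c − 35700)×3.38
Column 2: 2110×0 + x×1.02 + 7040×3.04 + (z_c − 2110 − 7040 − x)×3.38
The z_c×3.38 term appears on both sides and cancels. Collect the known terms of each column as K = Σ(ρt)_known − 3.38 × (depth of known layers): K_1 = 103530 − 3.38×35700 = −17136; K_2 = 21401.6 − 3.38×(2110 + 7040) = −9525.4.
Balance: K_1 = K_2 − x×(3.38 − 1.02), so x = (K_2 − K_1)/(3.38 − 1.02) = 7610.6/2.36 = 3220 m.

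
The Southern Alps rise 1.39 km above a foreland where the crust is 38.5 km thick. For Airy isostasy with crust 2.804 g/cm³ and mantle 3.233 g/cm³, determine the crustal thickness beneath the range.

Root depth r = h ρ_c / (ρ_m − ρ_c) = 1.39 km × 2.804 / 0.429 = 9.085 km.
Total thickness = T + h + r = 38.5 km + 1.39 km + 9.085 km = 49 km.

49 km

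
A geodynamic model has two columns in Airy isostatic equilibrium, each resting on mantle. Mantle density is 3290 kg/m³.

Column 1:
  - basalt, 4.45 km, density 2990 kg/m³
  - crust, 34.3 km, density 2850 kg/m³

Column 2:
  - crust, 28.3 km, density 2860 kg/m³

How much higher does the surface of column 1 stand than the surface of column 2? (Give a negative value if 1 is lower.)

1.29 km

For any compensation level in the mantle, the mantle terms cancel and isostasy reduces to e = (Σt_1 − Σt_2) − (Σ(ρt)_1 − Σ(ρt)_2) / ρ_m.
Σt_1 = 38.75 km; Σt_2 = 28.3 km; Σ(ρt)_1 = 111060.5; Σ(ρt)_2 = 80938 (in km·kg/m³).
e = (38.75 − 28.3) − (111060.5 − 80938) / 3290 = 1.29 km.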